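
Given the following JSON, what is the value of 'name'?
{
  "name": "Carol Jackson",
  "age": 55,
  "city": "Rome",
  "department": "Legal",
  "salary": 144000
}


Looking up field 'name'
Value: Carol Jackson

Carol Jackson


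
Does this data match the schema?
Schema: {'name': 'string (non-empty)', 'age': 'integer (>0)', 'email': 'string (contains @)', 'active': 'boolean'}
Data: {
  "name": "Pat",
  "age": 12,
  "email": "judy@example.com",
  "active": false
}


Validating each field against schema:
  name: OK (non-empty string)
  age: OK (positive integer)
  email: OK (string with @)
  active: OK (boolean)

Result: VALID

VALID


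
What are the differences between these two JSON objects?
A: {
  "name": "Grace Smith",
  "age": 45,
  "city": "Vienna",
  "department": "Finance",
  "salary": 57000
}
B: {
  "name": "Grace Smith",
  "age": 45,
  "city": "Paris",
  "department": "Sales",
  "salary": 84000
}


Comparing each field (in key order):
  name: same
  age: same
  city: DIFFERENT
  department: DIFFERENT
  salary: DIFFERENT
Differences:
  city: Vienna -> Paris
  department: Finance -> Sales
  salary: 57000 -> 84000

3 field(s) changed

3 changes: city, department, salary


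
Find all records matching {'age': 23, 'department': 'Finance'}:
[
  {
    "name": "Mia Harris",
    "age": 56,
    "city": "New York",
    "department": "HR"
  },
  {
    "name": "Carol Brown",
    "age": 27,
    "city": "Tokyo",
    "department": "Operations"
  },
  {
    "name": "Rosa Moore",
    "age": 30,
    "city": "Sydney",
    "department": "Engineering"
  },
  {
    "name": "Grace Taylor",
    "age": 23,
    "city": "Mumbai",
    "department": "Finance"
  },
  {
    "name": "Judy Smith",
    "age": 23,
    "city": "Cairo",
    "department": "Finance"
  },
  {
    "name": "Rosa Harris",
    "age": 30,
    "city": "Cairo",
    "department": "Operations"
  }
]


Search criteria: {'age': 23, 'department': 'Finance'}

Checking 6 records:
  Mia Harris: {age: 56, department: HR}
  Carol Brown: {age: 27, department: Operations}
  Rosa Moore: {age: 30, department: Engineering}
  Grace Taylor: {age: 23, department: Finance} <-- MATCH
  Judy Smith: {age: 23, department: Finance} <-- MATCH
  Rosa Harris: {age: 30, department: Operations}

Matches: ["Grace Taylor", "Judy Smith"]

["Grace Taylor", "Judy Smith"]


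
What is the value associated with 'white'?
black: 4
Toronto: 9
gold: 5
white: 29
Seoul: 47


Looking up key 'white'
Value: 29

29


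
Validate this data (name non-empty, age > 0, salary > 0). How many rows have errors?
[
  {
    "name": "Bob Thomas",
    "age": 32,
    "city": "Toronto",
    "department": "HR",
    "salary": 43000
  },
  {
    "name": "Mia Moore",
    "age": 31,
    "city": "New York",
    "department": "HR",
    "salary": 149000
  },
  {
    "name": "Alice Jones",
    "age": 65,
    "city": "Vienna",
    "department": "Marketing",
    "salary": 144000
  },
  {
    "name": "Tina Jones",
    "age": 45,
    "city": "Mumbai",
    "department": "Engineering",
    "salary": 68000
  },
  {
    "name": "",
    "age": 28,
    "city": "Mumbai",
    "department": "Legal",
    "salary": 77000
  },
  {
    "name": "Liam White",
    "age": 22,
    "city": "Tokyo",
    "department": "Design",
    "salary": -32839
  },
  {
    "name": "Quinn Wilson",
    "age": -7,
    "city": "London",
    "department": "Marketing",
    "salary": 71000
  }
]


Validating 7 records:
Rules: name non-empty, age > 0, salary > 0

  Row 1 (Bob Thomas): OK
  Row 2 (Mia Moore): OK
  Row 3 (Alice Jones): OK
  Row 4 (Tina Jones): OK
  Row 5 (???): empty name
  Row 6 (Liam White): negative salary: -32839
  Row 7 (Quinn Wilson): negative age: -7

Total errors: 3

3 errors


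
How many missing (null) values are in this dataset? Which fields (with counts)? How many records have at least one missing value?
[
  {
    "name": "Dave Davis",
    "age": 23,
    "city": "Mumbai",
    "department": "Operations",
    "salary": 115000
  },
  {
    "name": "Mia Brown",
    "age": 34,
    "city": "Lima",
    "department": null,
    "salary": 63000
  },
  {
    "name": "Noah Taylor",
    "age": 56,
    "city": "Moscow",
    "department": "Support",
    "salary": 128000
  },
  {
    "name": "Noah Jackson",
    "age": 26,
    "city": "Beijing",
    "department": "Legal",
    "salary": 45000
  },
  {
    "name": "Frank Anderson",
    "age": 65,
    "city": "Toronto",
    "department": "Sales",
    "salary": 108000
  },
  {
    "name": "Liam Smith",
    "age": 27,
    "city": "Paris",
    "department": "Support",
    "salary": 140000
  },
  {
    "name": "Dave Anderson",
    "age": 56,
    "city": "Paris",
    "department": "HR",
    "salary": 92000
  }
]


Checking for missing (null) values in 7 records:

  Dave Davis: complete
  Mia Brown: department
  Noah Taylor: complete
  Noah Jackson: complete
  Frank Anderson: complete
  Liam Smith: complete
  Dave Anderson: complete

Per field:
  name: 0 missing
  age: 0 missing
  city: 0 missing
  department: 1 missing
  salary: 0 missing

Total missing values: 1
Records with any missing: 1

1 missing values (department: 1); 1 incomplete records


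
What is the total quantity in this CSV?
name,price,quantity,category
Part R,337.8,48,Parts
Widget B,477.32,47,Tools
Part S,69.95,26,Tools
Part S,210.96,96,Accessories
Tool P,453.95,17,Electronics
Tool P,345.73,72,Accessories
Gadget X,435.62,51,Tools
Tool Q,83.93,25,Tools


Computing total quantity:
Values: [48, 47, 26, 96, 17, 72, 51, 25]
Sum = 382

382


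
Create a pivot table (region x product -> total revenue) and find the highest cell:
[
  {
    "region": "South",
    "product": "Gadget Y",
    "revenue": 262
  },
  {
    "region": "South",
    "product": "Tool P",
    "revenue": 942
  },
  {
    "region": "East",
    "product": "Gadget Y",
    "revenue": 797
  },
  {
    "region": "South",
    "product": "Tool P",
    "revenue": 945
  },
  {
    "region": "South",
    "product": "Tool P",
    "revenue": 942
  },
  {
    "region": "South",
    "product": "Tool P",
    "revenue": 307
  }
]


Pivot: region (rows) x product (columns) -> total revenue

     Gadget Y      Tool P      
East           797             0  
South          262          3136  

Highest: South / Tool P = $3136

South / Tool P = $3136


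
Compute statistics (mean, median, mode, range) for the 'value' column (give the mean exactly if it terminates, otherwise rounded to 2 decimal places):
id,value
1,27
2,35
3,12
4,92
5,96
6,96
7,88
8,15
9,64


Data: [27, 35, 12, 92, 96, 96, 88, 15, 64]
Count: 9
Sum: 525
Mean: 525/9 ≈ 58.33 (rounded to 2 decimal places)
Sorted: [12, 15, 27, 35, 64, 88, 92, 96, 96]
Median: 64.0
Mode: 96 (2 times)
Range: 96 - 12 = 84
Min: 12, Max: 96

mean≈58.33, median=64.0, mode=96, range=84


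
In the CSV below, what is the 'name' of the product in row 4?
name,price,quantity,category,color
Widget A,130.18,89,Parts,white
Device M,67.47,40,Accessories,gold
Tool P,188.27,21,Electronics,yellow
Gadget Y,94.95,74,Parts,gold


Query: Row 4 ('Gadget Y'), column 'name'
Value: Gadget Y

Gadget Y


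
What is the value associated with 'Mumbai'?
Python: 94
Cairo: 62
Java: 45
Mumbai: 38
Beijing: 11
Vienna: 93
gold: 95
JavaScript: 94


Looking up key 'Mumbai'
Value: 38

38


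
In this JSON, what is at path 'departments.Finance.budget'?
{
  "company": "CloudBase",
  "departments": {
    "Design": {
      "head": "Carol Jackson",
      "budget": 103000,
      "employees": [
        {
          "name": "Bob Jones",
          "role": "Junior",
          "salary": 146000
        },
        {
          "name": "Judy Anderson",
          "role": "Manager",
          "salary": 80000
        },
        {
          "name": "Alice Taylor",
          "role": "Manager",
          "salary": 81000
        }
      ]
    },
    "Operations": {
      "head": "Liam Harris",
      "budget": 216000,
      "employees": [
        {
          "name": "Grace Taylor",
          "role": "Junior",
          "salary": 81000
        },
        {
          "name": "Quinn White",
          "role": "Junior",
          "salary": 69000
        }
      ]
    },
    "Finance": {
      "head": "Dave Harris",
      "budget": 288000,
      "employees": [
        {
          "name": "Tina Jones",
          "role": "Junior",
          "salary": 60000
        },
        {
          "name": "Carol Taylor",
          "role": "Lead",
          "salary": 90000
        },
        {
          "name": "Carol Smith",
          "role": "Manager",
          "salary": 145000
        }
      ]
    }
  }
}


Path: departments.Finance.budget

Navigate:
  -> departments
  -> Finance
  -> budget = 288000

288000


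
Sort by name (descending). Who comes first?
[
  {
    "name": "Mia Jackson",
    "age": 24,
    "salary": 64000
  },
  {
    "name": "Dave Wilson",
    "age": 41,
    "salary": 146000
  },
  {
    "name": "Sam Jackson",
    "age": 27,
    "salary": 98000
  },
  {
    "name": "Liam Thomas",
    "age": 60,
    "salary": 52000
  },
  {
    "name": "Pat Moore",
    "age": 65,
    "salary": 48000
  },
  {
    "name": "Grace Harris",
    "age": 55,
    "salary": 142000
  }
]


Sort by: name (descending)

Sorted order:
  1. Sam Jackson (name = Sam Jackson)
  2. Pat Moore (name = Pat Moore)
  3. Mia Jackson (name = Mia Jackson)
  4. Liam Thomas (name = Liam Thomas)
  5. Grace Harris (name = Grace Harris)
  6. Dave Wilson (name = Dave Wilson)

First: Sam Jackson

Sam Jackson


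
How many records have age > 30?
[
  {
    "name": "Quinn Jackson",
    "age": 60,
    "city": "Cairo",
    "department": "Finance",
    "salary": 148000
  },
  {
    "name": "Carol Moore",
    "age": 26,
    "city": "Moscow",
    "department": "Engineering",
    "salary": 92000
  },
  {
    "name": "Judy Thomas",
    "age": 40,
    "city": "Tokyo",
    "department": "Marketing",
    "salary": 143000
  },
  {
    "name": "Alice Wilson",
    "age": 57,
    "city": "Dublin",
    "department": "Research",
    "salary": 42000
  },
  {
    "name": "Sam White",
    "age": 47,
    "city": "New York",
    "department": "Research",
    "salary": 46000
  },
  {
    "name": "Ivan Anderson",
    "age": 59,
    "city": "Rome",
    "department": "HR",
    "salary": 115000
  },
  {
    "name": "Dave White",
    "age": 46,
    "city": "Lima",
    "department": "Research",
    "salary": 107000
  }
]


Data: 7 records
Condition: age > 30

Checking each record:
  Quinn Jackson: 60 MATCH
  Carol Moore: 26
  Judy Thomas: 40 MATCH
  Alice Wilson: 57 MATCH
  Sam White: 47 MATCH
  Ivan Anderson: 59 MATCH
  Dave White: 46 MATCH

Count: 6

6


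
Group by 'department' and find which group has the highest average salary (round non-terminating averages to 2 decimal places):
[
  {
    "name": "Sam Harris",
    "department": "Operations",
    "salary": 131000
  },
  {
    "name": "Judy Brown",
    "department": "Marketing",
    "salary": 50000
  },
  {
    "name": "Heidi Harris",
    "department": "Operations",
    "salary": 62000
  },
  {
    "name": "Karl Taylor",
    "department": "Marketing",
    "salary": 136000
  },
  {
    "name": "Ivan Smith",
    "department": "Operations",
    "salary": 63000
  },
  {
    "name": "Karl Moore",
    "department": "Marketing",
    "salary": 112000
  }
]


Group by: department

Groups:
  Marketing: 3 people, avg salary = 298000/3 ≈ $99333.33
  Operations: 3 people, avg salary = 256000/3 ≈ $85333.33

Highest average salary: Marketing (≈$99333.33)

Marketing (≈$99333.33)


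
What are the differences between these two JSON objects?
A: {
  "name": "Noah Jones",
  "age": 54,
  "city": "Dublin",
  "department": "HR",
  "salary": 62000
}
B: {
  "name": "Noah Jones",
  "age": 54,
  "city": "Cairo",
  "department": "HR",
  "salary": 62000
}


Comparing each field (in key order):
  name: same
  age: same
  city: DIFFERENT
  department: same
  salary: same
Differences:
  city: Dublin -> Cairo

1 field(s) changed

1 change: city


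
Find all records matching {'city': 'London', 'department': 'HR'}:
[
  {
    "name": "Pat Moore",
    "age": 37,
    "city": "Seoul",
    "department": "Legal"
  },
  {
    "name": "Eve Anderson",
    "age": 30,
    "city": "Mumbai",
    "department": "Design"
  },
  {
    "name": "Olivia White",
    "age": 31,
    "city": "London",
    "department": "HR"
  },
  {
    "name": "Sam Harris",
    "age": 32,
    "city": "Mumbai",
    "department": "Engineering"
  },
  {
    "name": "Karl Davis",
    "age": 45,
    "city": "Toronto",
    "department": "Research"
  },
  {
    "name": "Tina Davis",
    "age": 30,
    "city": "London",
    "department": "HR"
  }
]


Search criteria: {'city': 'London', 'department': 'HR'}

Checking 6 records:
  Pat Moore: {city: Seoul, department: Legal}
  Eve Anderson: {city: Mumbai, department: Design}
  Olivia White: {city: London, department: HR} <-- MATCH
  Sam Harris: {city: Mumbai, department: Engineering}
  Karl Davis: {city: Toronto, department: Research}
  Tina Davis: {city: London, department: HR} <-- MATCH

Matches: ["Olivia White", "Tina Davis"]

["Olivia White", "Tina Davis"]


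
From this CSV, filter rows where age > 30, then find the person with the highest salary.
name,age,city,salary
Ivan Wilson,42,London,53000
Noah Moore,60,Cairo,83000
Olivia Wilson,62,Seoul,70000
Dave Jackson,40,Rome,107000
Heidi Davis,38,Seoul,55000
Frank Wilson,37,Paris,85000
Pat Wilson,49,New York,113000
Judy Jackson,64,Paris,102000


Filter: age > 30
Sort by: salary (descending)

Filtered records (8):
  Pat Wilson, age 49, salary $113000
  Dave Jackson, age 40, salary $107000
  Judy Jackson, age 64, salary $102000
  Frank Wilson, age 37, salary $85000
  Noah Moore, age 60, salary $83000
  Olivia Wilson, age 62, salary $70000
  Heidi Davis, age 38, salary $55000
  Ivan Wilson, age 42, salary $53000

Highest salary: Pat Wilson ($113000)

Pat Wilson


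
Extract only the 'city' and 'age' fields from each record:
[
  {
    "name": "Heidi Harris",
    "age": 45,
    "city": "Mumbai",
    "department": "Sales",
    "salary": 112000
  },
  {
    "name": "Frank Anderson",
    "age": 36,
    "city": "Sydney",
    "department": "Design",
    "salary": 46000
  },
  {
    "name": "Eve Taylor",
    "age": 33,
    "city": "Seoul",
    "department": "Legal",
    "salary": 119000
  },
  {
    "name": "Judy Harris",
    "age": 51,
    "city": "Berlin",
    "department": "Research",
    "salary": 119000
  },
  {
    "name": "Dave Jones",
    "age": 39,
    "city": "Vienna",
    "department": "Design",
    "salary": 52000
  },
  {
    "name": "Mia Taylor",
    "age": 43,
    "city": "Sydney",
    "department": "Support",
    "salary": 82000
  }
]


Original: 6 records with fields: name, age, city, department, salary
Keep: ['city', 'age']
Drop: ['name', 'department', 'salary']
Result: 6 records, 2 fields each

[
  {
    "city": "Mumbai",
    "age": 45
  },
  {
    "city": "Sydney",
    "age": 36
  },
  {
    "city": "Seoul",
    "age": 33
  },
  {
    "city": "Berlin",
    "age": 51
  },
  {
    "city": "Vienna",
    "age": 39
  },
  {
    "city": "Sydney",
    "age": 43
  }
]


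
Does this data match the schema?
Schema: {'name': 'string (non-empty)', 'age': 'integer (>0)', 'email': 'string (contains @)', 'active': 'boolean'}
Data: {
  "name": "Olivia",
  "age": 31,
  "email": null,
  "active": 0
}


Validating each field against schema:
  name: OK (non-empty string)
  age: OK (positive integer)
  email: FAIL (null is not a string)
  active: FAIL (0 is not a boolean)

Result: INVALID (2 errors: email, active)

INVALID (2 errors: email, active)


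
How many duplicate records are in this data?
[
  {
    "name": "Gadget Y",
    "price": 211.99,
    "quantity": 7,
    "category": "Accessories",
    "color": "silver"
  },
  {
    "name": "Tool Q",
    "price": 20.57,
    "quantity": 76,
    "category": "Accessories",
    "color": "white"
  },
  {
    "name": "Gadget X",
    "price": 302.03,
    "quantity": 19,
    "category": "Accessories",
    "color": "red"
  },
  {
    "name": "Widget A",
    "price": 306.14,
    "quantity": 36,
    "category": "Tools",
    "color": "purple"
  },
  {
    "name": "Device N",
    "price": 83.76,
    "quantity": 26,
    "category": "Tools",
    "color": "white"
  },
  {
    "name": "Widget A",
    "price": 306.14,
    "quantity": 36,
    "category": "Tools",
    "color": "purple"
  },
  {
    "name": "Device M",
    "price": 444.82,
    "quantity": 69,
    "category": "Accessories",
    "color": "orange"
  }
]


Checking 7 records for duplicates:

  Row 1: Gadget Y ($211.99, qty 7)
  Row 2: Tool Q ($20.57, qty 76)
  Row 3: Gadget X ($302.03, qty 19)
  Row 4: Widget A ($306.14, qty 36)
  Row 5: Device N ($83.76, qty 26)
  Row 6: Widget A ($306.14, qty 36) <-- DUPLICATE
  Row 7: Device M ($444.82, qty 69)

Duplicates found: 1
Unique records: 6

1 duplicates, 6 unique


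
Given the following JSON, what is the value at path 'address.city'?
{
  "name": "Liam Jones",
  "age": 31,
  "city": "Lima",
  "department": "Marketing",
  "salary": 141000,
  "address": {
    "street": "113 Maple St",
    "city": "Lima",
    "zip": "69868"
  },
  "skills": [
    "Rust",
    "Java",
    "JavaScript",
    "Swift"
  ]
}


Query: address.city
Path: address -> city
Value: Lima

Lima


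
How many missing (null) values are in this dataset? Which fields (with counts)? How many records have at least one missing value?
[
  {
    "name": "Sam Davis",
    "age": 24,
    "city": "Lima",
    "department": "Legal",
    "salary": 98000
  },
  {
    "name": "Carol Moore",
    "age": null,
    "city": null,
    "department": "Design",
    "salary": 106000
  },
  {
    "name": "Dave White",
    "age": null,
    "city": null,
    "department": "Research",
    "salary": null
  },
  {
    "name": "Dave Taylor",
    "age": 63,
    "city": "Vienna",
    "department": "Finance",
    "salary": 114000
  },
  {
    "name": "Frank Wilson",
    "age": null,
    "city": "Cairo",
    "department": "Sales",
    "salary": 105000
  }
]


Checking for missing (null) values in 5 records:

  Sam Davis: complete
  Carol Moore: age, city
  Dave White: age, city, salary
  Dave Taylor: complete
  Frank Wilson: age

Per field:
  name: 0 missing
  age: 3 missing
  city: 2 missing
  department: 0 missing
  salary: 1 missing

Total missing values: 6
Records with any missing: 3

6 missing values (age: 3, city: 2, salary: 1); 3 incomplete records


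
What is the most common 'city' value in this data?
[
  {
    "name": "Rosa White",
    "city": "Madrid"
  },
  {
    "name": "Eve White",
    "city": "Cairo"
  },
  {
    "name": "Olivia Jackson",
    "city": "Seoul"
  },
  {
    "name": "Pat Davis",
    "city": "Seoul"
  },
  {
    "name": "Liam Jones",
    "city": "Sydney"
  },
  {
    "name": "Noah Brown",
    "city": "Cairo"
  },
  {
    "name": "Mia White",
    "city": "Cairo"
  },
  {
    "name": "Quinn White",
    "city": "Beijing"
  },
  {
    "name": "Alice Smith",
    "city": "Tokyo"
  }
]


Counting 'city' values across 9 records:

  Cairo: 3 ###
  Seoul: 2 ##
  Madrid: 1 #
  Sydney: 1 #
  Beijing: 1 #
  Tokyo: 1 #

Most common: Cairo (3 times)

Cairo (3 times)


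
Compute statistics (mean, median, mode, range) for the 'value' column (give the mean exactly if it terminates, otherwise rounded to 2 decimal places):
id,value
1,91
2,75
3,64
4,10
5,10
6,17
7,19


Data: [91, 75, 64, 10, 10, 17, 19]
Count: 7
Sum: 286
Mean: 286/7 ≈ 40.86 (rounded to 2 decimal places)
Sorted: [10, 10, 17, 19, 64, 75, 91]
Median: 19.0
Mode: 10 (2 times)
Range: 91 - 10 = 81
Min: 10, Max: 91

mean≈40.86, median=19.0, mode=10, range=81


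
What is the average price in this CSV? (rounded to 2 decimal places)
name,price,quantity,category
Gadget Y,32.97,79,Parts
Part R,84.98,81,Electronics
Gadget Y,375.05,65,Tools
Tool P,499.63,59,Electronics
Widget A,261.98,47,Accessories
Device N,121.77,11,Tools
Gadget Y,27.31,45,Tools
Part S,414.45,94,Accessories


Computing average price:
Values: [32.97, 84.98, 375.05, 499.63, 261.98, 121.77, 27.31, 414.45]
Sum = 1818.14
Count = 8
Average = 1818.14/8 = 227.2675 exactly -> 227.27 (rounded half-up to 2 decimal places)

227.27


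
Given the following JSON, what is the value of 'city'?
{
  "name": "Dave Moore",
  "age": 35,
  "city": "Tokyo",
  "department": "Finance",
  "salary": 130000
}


Looking up field 'city'
Value: Tokyo

Tokyo


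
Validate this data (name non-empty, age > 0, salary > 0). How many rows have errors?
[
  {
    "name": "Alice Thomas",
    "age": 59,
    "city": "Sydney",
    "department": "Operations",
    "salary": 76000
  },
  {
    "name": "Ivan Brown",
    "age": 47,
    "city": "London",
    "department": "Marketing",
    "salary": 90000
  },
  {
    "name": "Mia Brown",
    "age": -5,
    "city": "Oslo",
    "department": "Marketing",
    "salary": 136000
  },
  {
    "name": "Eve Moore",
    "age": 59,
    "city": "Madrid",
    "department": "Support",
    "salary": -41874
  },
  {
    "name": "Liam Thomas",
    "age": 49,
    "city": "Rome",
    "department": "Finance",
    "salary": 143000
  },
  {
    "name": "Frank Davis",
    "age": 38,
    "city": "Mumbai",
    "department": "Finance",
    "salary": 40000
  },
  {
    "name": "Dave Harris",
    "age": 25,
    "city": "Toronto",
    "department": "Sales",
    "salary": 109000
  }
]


Validating 7 records:
Rules: name non-empty, age > 0, salary > 0

  Row 1 (Alice Thomas): OK
  Row 2 (Ivan Brown): OK
  Row 3 (Mia Brown): negative age: -5
  Row 4 (Eve Moore): negative salary: -41874
  Row 5 (Liam Thomas): OK
  Row 6 (Frank Davis): OK
  Row 7 (Dave Harris): OK

Total errors: 2

2 errors


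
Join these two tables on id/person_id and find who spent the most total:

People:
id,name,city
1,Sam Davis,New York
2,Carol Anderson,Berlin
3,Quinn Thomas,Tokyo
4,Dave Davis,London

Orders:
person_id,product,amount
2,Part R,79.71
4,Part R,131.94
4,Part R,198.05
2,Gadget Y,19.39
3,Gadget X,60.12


Join on: people.id = orders.person_id

Joined rows:
  Carol Anderson (Berlin) bought Part R for $79.71
  Dave Davis (London) bought Part R for $131.94
  Dave Davis (London) bought Part R for $198.05
  Carol Anderson (Berlin) bought Gadget Y for $19.39
  Quinn Thomas (Tokyo) bought Gadget X for $60.12

Total per person:
  Dave Davis: $329.99
  Carol Anderson: $99.10
  Quinn Thomas: $60.12

Top spender: Dave Davis ($329.99)

Dave Davis ($329.99)


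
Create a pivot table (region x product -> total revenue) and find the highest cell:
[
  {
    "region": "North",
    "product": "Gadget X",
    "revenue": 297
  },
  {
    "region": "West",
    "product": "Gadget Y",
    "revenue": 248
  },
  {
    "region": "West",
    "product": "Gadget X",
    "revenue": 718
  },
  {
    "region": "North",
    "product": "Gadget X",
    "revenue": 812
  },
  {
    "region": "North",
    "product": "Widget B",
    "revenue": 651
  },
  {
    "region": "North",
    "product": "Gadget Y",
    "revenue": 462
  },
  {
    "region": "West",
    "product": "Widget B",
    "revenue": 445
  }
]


Pivot: region (rows) x product (columns) -> total revenue

     Gadget X      Gadget Y      Widget B    
North         1109           462           651  
West           718           248           445  

Highest: North / Gadget X = $1109

North / Gadget X = $1109


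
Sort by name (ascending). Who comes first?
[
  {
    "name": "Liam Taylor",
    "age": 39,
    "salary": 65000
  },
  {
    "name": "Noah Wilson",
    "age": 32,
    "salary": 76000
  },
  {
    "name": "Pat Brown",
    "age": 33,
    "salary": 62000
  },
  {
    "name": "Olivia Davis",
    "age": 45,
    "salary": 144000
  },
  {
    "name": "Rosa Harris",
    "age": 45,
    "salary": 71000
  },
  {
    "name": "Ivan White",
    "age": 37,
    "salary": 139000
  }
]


Sort by: name (ascending)

Sorted order:
  1. Ivan White (name = Ivan White)
  2. Liam Taylor (name = Liam Taylor)
  3. Noah Wilson (name = Noah Wilson)
  4. Olivia Davis (name = Olivia Davis)
  5. Pat Brown (name = Pat Brown)
  6. Rosa Harris (name = Rosa Harris)

First: Ivan White

Ivan White


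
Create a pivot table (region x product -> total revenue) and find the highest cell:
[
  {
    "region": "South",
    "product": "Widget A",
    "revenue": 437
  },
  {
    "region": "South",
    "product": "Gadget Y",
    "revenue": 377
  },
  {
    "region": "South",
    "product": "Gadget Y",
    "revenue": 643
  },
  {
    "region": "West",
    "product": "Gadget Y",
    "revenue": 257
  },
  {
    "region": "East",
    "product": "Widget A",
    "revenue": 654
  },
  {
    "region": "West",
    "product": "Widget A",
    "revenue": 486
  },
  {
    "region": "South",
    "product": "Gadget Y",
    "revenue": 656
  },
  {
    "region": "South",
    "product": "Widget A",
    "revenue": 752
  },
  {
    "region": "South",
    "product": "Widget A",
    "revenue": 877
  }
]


Pivot: region (rows) x product (columns) -> total revenue

     Gadget Y      Widget A    
East             0           654  
South         1676          2066  
West           257           486  

Highest: South / Widget A = $2066

South / Widget A = $2066


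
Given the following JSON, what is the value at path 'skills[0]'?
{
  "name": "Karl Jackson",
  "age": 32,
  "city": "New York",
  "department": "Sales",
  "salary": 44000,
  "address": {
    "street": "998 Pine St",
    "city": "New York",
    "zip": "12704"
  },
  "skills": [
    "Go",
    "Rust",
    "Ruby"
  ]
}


Query: skills[0]
Path: skills -> first element
Value: Go

Go


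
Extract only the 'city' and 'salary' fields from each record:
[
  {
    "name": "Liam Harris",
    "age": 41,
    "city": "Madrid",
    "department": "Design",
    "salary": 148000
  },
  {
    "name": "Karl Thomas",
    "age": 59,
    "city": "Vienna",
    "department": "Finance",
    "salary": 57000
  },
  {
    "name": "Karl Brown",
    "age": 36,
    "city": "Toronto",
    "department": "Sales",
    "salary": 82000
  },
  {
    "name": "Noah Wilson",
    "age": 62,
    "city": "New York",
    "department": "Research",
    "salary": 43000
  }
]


Original: 4 records with fields: name, age, city, department, salary
Keep: ['city', 'salary']
Drop: ['name', 'age', 'department']
Result: 4 records, 2 fields each

[
  {
    "city": "Madrid",
    "salary": 148000
  },
  {
    "city": "Vienna",
    "salary": 57000
  },
  {
    "city": "Toronto",
    "salary": 82000
  },
  {
    "city": "New York",
    "salary": 43000
  }
]


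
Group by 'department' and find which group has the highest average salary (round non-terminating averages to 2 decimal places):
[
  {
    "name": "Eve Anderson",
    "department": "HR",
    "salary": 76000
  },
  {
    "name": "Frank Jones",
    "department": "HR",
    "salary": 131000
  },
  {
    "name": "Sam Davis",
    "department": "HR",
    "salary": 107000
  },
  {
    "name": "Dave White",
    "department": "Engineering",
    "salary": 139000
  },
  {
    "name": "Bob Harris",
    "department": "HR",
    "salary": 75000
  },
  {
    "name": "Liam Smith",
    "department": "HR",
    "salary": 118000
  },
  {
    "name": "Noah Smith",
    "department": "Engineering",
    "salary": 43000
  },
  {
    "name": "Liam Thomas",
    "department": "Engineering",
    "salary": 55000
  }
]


Group by: department

Groups:
  Engineering: 3 people, avg salary = 237000/3 = $79000
  HR: 5 people, avg salary = 507000/5 = $101400

Highest average salary: HR ($101400)

HR ($101400)


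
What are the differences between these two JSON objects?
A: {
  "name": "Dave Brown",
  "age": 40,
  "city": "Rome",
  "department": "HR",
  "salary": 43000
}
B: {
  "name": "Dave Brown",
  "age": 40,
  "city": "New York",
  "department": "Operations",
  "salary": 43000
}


Comparing each field (in key order):
  name: same
  age: same
  city: DIFFERENT
  department: DIFFERENT
  salary: same
Differences:
  city: Rome -> New York
  department: HR -> Operations

2 field(s) changed

2 changes: city, department


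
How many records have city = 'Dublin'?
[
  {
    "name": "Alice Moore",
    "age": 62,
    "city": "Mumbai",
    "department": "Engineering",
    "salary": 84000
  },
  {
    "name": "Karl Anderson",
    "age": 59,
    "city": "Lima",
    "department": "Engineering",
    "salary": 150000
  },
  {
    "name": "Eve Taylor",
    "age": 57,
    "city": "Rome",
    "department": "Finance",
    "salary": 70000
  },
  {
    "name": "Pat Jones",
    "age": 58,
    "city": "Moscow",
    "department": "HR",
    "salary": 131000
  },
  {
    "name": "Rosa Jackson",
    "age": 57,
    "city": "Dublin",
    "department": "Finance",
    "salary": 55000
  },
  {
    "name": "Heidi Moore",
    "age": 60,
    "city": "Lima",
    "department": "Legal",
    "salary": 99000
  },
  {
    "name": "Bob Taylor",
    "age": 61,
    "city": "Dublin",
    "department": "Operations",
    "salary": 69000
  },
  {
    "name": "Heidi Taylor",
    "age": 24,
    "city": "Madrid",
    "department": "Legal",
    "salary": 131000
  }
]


Data: 8 records
Condition: city = 'Dublin'

Checking each record:
  Alice Moore: Mumbai
  Karl Anderson: Lima
  Eve Taylor: Rome
  Pat Jones: Moscow
  Rosa Jackson: Dublin MATCH
  Heidi Moore: Lima
  Bob Taylor: Dublin MATCH
  Heidi Taylor: Madrid

Count: 2

2


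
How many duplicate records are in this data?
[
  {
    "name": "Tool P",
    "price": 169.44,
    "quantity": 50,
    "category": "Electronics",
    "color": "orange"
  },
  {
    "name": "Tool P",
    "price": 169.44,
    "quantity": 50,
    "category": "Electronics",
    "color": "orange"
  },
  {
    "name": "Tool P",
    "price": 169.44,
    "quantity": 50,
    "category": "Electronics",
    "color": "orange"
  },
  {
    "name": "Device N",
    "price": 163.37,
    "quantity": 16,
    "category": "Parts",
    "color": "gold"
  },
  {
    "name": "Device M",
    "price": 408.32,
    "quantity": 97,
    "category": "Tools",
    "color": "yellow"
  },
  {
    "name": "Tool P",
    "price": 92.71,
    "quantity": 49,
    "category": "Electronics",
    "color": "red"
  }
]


Checking 6 records for duplicates:

  Row 1: Tool P ($169.44, qty 50)
  Row 2: Tool P ($169.44, qty 50) <-- DUPLICATE
  Row 3: Tool P ($169.44, qty 50) <-- DUPLICATE
  Row 4: Device N ($163.37, qty 16)
  Row 5: Device M ($408.32, qty 97)
  Row 6: Tool P ($92.71, qty 49)

Duplicates found: 2
Unique records: 4

2 duplicates, 4 unique


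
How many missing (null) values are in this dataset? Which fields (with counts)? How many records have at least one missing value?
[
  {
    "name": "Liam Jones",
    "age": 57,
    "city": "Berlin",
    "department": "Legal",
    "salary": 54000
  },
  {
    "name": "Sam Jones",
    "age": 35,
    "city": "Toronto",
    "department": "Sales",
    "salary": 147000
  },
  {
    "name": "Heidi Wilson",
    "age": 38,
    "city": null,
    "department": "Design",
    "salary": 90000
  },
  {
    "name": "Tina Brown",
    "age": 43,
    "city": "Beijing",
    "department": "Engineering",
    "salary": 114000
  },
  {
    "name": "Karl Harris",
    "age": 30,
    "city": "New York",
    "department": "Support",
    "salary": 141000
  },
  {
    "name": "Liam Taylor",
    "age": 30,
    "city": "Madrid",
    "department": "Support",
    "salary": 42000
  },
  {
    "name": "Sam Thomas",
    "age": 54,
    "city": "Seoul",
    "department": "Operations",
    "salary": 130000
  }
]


Checking for missing (null) values in 7 records:

  Liam Jones: complete
  Sam Jones: complete
  Heidi Wilson: city
  Tina Brown: complete
  Karl Harris: complete
  Liam Taylor: complete
  Sam Thomas: complete

Per field:
  name: 0 missing
  age: 0 missing
  city: 1 missing
  department: 0 missing
  salary: 0 missing

Total missing values: 1
Records with any missing: 1

1 missing values (city: 1); 1 incomplete records


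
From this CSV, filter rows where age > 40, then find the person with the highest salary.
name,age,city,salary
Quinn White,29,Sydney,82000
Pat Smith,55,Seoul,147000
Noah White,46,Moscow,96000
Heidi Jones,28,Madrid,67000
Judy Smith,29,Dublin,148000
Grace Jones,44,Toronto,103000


Filter: age > 40
Sort by: salary (descending)

Filtered records (3):
  Pat Smith, age 55, salary $147000
  Grace Jones, age 44, salary $103000
  Noah White, age 46, salary $96000

Highest salary: Pat Smith ($147000)

Pat Smith


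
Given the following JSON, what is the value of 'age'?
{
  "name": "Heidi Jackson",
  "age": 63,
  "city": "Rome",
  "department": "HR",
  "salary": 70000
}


Looking up field 'age'
Value: 63

63


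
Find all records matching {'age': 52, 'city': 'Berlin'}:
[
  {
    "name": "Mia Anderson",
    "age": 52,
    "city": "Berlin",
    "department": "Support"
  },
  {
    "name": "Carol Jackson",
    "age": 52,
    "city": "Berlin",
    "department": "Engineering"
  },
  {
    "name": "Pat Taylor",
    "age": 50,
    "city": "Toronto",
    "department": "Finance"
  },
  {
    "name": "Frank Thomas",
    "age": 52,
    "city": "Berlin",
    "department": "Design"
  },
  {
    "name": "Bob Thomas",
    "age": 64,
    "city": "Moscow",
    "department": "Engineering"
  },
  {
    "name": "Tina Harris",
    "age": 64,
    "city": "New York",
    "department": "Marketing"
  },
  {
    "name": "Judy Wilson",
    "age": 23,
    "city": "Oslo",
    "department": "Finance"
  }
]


Search criteria: {'age': 52, 'city': 'Berlin'}

Checking 7 records:
  Mia Anderson: {age: 52, city: Berlin} <-- MATCH
  Carol Jackson: {age: 52, city: Berlin} <-- MATCH
  Pat Taylor: {age: 50, city: Toronto}
  Frank Thomas: {age: 52, city: Berlin} <-- MATCH
  Bob Thomas: {age: 64, city: Moscow}
  Tina Harris: {age: 64, city: New York}
  Judy Wilson: {age: 23, city: Oslo}

Matches: ["Mia Anderson", "Carol Jackson", "Frank Thomas"]

["Mia Anderson", "Carol Jackson", "Frank Thomas"]


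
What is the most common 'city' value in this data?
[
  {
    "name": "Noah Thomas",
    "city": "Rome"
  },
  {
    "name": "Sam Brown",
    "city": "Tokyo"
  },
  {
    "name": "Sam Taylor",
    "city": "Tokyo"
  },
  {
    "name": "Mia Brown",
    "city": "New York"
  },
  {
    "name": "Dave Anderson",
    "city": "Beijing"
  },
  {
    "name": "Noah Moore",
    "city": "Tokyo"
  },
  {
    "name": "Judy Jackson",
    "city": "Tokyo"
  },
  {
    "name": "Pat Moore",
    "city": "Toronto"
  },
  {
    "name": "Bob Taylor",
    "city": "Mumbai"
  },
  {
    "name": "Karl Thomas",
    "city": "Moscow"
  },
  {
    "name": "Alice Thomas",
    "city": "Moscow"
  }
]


Counting 'city' values across 11 records:

  Tokyo: 4 ####
  Moscow: 2 ##
  Rome: 1 #
  New York: 1 #
  Beijing: 1 #
  Toronto: 1 #
  Mumbai: 1 #

Most common: Tokyo (4 times)

Tokyo (4 times)


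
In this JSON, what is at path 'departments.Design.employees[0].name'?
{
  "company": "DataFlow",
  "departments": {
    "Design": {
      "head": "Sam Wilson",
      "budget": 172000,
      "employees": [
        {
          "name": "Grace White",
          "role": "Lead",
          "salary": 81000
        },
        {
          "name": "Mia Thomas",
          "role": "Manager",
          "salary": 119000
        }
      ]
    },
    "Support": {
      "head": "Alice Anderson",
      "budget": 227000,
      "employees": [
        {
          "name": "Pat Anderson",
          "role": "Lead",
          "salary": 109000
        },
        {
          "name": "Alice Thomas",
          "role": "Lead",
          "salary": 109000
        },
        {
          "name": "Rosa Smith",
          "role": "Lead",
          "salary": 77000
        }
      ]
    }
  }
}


Path: departments.Design.employees[0].name

Navigate:
  -> departments
  -> Design
  -> employees[0].name = 'Grace White'

Grace White


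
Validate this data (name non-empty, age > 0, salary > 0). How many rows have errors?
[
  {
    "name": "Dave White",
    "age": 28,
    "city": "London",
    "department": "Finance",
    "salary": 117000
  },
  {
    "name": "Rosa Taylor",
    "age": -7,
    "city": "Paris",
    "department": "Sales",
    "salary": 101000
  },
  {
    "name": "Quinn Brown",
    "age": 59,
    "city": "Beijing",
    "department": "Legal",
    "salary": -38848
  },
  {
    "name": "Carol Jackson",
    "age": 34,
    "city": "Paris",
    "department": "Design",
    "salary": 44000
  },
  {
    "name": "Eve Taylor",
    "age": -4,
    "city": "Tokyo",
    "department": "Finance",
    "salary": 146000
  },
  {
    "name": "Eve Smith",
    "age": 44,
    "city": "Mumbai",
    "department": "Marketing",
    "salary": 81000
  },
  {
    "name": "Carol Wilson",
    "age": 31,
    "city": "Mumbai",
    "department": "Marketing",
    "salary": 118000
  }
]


Validating 7 records:
Rules: name non-empty, age > 0, salary > 0

  Row 1 (Dave White): OK
  Row 2 (Rosa Taylor): negative age: -7
  Row 3 (Quinn Brown): negative salary: -38848
  Row 4 (Carol Jackson): OK
  Row 5 (Eve Taylor): negative age: -4
  Row 6 (Eve Smith): OK
  Row 7 (Carol Wilson): OK

Total errors: 3

3 errors


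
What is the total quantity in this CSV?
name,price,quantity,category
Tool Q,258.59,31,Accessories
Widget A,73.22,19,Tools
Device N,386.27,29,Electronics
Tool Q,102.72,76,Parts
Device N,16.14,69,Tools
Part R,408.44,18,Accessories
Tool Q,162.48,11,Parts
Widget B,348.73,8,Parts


Computing total quantity:
Values: [31, 19, 29, 76, 69, 18, 11, 8]
Sum = 261

261


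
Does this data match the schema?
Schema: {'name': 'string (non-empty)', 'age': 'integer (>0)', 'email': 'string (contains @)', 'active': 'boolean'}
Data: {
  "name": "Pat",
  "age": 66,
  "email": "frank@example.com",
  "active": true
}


Validating each field against schema:
  name: OK (non-empty string)
  age: OK (positive integer)
  email: OK (string with @)
  active: OK (boolean)

Result: VALID

VALID


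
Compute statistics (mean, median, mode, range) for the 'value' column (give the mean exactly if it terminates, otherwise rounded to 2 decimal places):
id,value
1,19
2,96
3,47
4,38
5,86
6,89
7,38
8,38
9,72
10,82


Data: [19, 96, 47, 38, 86, 89, 38, 38, 72, 82]
Count: 10
Sum: 605
Mean: 605/10 = 60.5
Sorted: [19, 38, 38, 38, 47, 72, 82, 86, 89, 96]
Median: 59.5
Mode: 38 (3 times)
Range: 96 - 19 = 77
Min: 19, Max: 96

mean=60.5, median=59.5, mode=38, range=77


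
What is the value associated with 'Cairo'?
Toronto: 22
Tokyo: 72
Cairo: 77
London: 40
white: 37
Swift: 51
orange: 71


Looking up key 'Cairo'
Value: 77

77


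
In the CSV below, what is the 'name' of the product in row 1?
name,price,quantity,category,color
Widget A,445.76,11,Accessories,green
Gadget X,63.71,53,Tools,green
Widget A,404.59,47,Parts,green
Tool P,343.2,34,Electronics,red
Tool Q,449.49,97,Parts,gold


Query: Row 1 ('Widget A'), column 'name'
Value: Widget A

Widget A


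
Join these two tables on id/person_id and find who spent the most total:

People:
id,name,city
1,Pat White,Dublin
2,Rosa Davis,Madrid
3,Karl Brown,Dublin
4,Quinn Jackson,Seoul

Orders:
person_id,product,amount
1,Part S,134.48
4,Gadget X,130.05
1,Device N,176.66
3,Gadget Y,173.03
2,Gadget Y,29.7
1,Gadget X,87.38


Join on: people.id = orders.person_id

Joined rows:
  Pat White (Dublin) bought Part S for $134.48
  Quinn Jackson (Seoul) bought Gadget X for $130.05
  Pat White (Dublin) bought Device N for $176.66
  Karl Brown (Dublin) bought Gadget Y for $173.03
  Rosa Davis (Madrid) bought Gadget Y for $29.7
  Pat White (Dublin) bought Gadget X for $87.38

Total per person:
  Pat White: $398.52
  Karl Brown: $173.03
  Quinn Jackson: $130.05
  Rosa Davis: $29.70

Top spender: Pat White ($398.52)

Pat White ($398.52)


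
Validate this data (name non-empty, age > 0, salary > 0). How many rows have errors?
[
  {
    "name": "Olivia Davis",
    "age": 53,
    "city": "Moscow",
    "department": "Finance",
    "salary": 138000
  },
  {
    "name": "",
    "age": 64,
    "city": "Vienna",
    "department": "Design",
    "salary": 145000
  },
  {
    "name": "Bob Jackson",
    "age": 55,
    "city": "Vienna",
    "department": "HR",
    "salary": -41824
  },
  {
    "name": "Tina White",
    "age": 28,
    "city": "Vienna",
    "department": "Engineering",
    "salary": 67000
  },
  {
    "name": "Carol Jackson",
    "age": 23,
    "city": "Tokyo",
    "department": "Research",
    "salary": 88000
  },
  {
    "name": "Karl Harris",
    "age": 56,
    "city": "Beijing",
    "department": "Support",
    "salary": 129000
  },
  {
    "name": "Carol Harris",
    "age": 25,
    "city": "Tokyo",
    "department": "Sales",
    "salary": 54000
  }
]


Validating 7 records:
Rules: name non-empty, age > 0, salary > 0

  Row 1 (Olivia Davis): OK
  Row 2 (???): empty name
  Row 3 (Bob Jackson): negative salary: -41824
  Row 4 (Tina White): OK
  Row 5 (Carol Jackson): OK
  Row 6 (Karl Harris): OK
  Row 7 (Carol Harris): OK

Total errors: 2

2 errors
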